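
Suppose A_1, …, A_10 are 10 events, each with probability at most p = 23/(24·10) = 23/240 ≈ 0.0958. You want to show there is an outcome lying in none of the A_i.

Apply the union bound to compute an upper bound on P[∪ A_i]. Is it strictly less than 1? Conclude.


Union bound: P[∪_{i=1}^{10} A_i] ≤ Σ_i P[A_i] ≤ 10·p = 10·(23/240) = 23/24.
Numerically: 23/24 ≈ 0.9583.
Is 23/24 < 1? YES.
Since P[∪ A_i] ≤ 23/24 < 1, the complement has P[∩ A_i^c] ≥ 1 − 23/24 = 1/24 > 0, so some outcome avoids every A_i.

10·p = 23/24 ≈ 0.9583; existence CERTIFIED by the union bound.


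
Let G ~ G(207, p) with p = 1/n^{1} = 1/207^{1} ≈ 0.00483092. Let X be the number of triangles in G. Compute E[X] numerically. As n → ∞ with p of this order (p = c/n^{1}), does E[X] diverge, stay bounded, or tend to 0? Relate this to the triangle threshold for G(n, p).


Number of potential triangles: C(207, 3) = 1456935.
Each occurs with probability p³ ≈ (0.00483092)³ ≈ 1.12742838e-07.
By linearity: E[X] = C(207, 3)·p³ ≈ 1456935 · 1.12742838e-07 ≈ 0.164259.
Here α = 1, so p = 1/n is exactly at the triangle threshold p ~ 1/n. Asymptotically E[X] → c³/6 = 1³/6 = 1/6 ≈ 0.166667, a bounded constant. In this regime the triangle count is asymptotically Poisson(c³/6).

E[X] ≈ 0.164259; in regime p = Θ(1/n^{1}) E[X] stays bounded (at the triangle threshold p ~ 1/n).


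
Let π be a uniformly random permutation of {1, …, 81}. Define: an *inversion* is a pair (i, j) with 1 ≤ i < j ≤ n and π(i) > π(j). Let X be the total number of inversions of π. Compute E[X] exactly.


Write X = Σ X_I over the C(81, 2) = 3240 pairs i < j, with X_I the indicator of one inversion.
There are 3240 indicators.
For each fixed pair i < j, the values π(i) and π(j) are two distinct elements of {1, …, 81} in uniformly random order; by symmetry P[π(i) > π(j)] = 1/2.
By linearity: E[X] = 3240 · (1/2) = C(81, 2) · (1/2) = 3240/2 = 1620 ≈ 1620.00000.

E[X] = 1620 = 1620.00000.


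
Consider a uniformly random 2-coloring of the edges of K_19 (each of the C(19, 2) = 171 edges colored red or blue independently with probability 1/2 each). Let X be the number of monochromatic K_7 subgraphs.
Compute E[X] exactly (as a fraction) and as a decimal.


Let X = Σ_S X_S over the C(19, 7) = 50388 subsets S of size 7, where X_S = 1 if the K_7 on S is monochromatic.
For a fixed S, the K_7 on S has C(7, 2) = 21 edges. P[all 21 edges red] = (1/2)^21, and likewise for blue, so P[monochromatic] = 2·(1/2)^21 = 2^{1 − 21} = 1/1048576.
By linearity of expectation: E[X] = C(19, 7) · 2^{1 − 21} = 50388 · 1/1048576 = 12597/262144.
Numerically: E[X] ≈ 0.048054.

E[X] = C(19,7)·2^(1−C(7,2)) = 12597/262144 ≈ 0.048054.


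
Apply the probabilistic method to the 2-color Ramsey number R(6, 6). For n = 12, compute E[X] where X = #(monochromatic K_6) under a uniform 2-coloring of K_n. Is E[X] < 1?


E[X] = C(12, 6) · 2^{1 − 15} = 924 · 2^{−14} = 924/16384.
As a reduced fraction: E[X] = 231/4096 ≈ 0.056.
Is E[X] < 1? YES.
Since E[X] < 1, there exists a 2-coloring of K_{12} with no monochromatic K_6; hence R(6, 6) > 12.

E[X] = 231/4096 ≈ 0.056; E[X] < 1, so R(6, 6) > 12.


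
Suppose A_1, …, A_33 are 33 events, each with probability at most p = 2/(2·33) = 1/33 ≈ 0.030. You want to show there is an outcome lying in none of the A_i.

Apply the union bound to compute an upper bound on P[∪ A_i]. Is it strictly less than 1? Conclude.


Union bound: P[∪_{i=1}^{33} A_i] ≤ Σ_i P[A_i] ≤ 33·p = 33·(1/33) = 1.
Numerically: 1 ≈ 1.000.
Is 1 < 1? NO.
Since the bound 1 is ≥ 1, the union bound is uninformative here; it does NOT by itself certify existence.

33·p = 1 ≈ 1.000; existence NOT certified by the union bound.


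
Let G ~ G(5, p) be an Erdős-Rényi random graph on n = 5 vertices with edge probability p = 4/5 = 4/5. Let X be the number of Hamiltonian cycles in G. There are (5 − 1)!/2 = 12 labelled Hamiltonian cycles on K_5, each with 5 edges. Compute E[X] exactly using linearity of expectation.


K_5 has (5 − 1)!/2 = 12 labelled Hamiltonian cycles.
For each such Hamiltonian cycle H, let X_H = 1 if all 5 edges of H are present in G. Then P[X_H = 1] = p^{5} = (4/5)^{5} = 1024/3125.
By linearity: E[X] = Σ_H E[X_H] = 12 · p^{5} = 12 · 1024/3125 = 12288/3125.
Numerically: E[X] ≈ 3.9322.

E[X] = 12 · (4/5)^{5} = 12288/3125 ≈ 3.9322.


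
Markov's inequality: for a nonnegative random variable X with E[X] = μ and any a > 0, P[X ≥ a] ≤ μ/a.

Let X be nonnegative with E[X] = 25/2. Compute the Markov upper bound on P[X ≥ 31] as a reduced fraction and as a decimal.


μ = E[X] = 25/2, a = 31.
Markov: P[X ≥ 31] ≤ μ/a = (25/2)/31 = 25/62.
Numerically: ≈ 0.40323.
(Since a = 31 > μ = 12.50000, the bound 25/62 is < 1 and informative.)

P[X ≥ 31] ≤ 25/62 ≈ 0.40323.


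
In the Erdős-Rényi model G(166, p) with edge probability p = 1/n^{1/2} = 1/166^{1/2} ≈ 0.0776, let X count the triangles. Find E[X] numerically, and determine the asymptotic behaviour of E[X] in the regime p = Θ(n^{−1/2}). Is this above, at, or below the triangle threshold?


Number of potential triangles: C(166, 3) = 748660.
Each occurs with probability p³ ≈ (0.0776)³ ≈ 4.67561e-04.
By linearity: E[X] = C(166, 3)·p³ ≈ 748660 · 4.67561e-04 ≈ 350.044.
Since α = 1/2 < 1, p = c/n^{1/2} ≫ 1/n is above the triangle threshold p ~ 1/n. Asymptotically E[X] ~ (c³/6)·n^{3(1−α)} = (1³/6)·n^{1.5} → ∞; triangles are abundant w.h.p.

E[X] ≈ 350.044; in regime p = Θ(1/n^{1/2}) E[X] diverges (above the triangle threshold p ~ 1/n).


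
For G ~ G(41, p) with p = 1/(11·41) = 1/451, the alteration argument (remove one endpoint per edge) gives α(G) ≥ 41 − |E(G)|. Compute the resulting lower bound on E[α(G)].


E[|E(G)|] = C(41, 2)·p = 820 · (1/451) = 20/11.
E[α(G)] ≥ n − E[|E(G)|] = 41 − 20/11 = 431/11.
Numerically: ≈ 39.1818.
(This is only a lower bound; the true E[α(G)] may be larger.)

E[α(G)] ≥ 431/11 ≈ 39.1818.


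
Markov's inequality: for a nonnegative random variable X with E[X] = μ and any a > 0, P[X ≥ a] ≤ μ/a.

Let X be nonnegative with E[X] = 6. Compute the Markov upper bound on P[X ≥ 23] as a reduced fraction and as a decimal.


μ = E[X] = 6, a = 23.
Markov: P[X ≥ 23] ≤ μ/a = (6)/23 = 6/23.
Numerically: ≈ 0.2609.
(Since a = 23 > μ = 6.0000, the bound 6/23 is < 1 and informative.)

P[X ≥ 23] ≤ 6/23 ≈ 0.2609.


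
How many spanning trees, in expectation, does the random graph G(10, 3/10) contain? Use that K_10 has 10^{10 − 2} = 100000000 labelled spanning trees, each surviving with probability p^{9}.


K_10 has 10^{10 − 2} = 100000000 labelled spanning trees.
For each such spanning tree H, let X_H = 1 if all 9 edges of H are present in G. Then P[X_H = 1] = p^{9} = (3/10)^{9} = 19683/1000000000.
By linearity: E[X] = Σ_H E[X_H] = 100000000 · p^{9} = 100000000 · 19683/1000000000 = 19683/10.
Numerically: E[X] ≈ 1968.3.

E[X] = 100000000 · (3/10)^{9} = 19683/10 ≈ 1968.3.


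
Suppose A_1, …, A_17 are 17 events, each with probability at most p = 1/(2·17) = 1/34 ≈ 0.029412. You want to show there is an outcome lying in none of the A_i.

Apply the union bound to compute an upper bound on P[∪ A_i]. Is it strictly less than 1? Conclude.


Union bound: P[∪_{i=1}^{17} A_i] ≤ Σ_i P[A_i] ≤ 17·p = 17·(1/34) = 1/2.
Numerically: 1/2 ≈ 0.500000.
Is 1/2 < 1? YES.
Since P[∪ A_i] ≤ 1/2 < 1, the complement has P[∩ A_i^c] ≥ 1 − 1/2 = 1/2 > 0, so some outcome avoids every A_i.

17·p = 1/2 ≈ 0.500000; existence CERTIFIED by the union bound.


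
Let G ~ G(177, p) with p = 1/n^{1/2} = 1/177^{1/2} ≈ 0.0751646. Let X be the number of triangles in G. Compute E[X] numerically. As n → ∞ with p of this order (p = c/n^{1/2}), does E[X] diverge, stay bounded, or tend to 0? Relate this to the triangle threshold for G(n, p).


Number of potential triangles: C(177, 3) = 908600.
Each occurs with probability p³ ≈ (0.0751646)³ ≈ 4.24658773e-04.
By linearity: E[X] = C(177, 3)·p³ ≈ 908600 · 4.24658773e-04 ≈ 385.844961.
Since α = 1/2 < 1, p = c/n^{1/2} ≫ 1/n is above the triangle threshold p ~ 1/n. Asymptotically E[X] ~ (c³/6)·n^{3(1−α)} = (1³/6)·n^{1.5} → ∞; triangles are abundant w.h.p.

E[X] ≈ 385.844961; in regime p = Θ(1/n^{1/2}) E[X] diverges (above the triangle threshold p ~ 1/n).


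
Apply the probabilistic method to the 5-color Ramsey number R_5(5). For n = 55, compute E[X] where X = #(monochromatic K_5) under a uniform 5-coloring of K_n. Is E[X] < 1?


E[X] = C(55, 5) · 5^{1 − 10} = 3478761 · 5^{−9} = 3478761/1953125.
As a reduced fraction: E[X] = 3478761/1953125 ≈ 1.781126.
Is E[X] < 1? NO.
Since E[X] ≥ 1, the first-moment bound is inconclusive at n = 55; it does NOT by itself certify R_5(5) > 55.

E[X] = 3478761/1953125 ≈ 1.781126; E[X] ≥ 1; first-moment method inconclusive here.


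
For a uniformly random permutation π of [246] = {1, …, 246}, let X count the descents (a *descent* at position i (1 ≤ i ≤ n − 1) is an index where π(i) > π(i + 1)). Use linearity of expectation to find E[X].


Write X = Σ X_I over i = 1, …, 245, with X_I the indicator of one descent.
There are 245 indicators.
For each fixed i, the pair (π(i), π(i+1)) is a uniformly random ordered pair of distinct values from {1, …, 246}; by symmetry P[π(i) > π(i+1)] = 1/2.
By linearity: E[X] = 245 · (1/2) = (246 − 1) · (1/2) = 245/2 ≈ 122.500.

E[X] = 245/2 = 122.500.


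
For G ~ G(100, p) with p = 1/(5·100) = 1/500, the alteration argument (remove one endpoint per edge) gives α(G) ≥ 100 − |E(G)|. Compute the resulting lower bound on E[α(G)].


E[|E(G)|] = C(100, 2)·p = 4950 · (1/500) = 99/10.
E[α(G)] ≥ n − E[|E(G)|] = 100 − 99/10 = 901/10.
Numerically: ≈ 90.10000.
(This is only a lower bound; the true E[α(G)] may be larger.)

E[α(G)] ≥ 901/10 ≈ 90.10000.


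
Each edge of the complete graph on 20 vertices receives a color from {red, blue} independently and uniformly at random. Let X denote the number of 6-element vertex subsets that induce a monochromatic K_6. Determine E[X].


Let X = Σ_S X_S over the C(20, 6) = 38760 subsets S of size 6, where X_S = 1 if the K_6 on S is monochromatic.
For a fixed S, the K_6 on S has C(6, 2) = 15 edges. P[all 15 edges red] = (1/2)^15, and likewise for blue, so P[monochromatic] = 2·(1/2)^15 = 2^{1 − 15} = 1/16384.
By linearity of expectation: E[X] = C(20, 6) · 2^{1 − 15} = 38760 · 1/16384 = 4845/2048.
Numerically: E[X] ≈ 2.3657.

E[X] = C(20,6)·2^(1−C(6,2)) = 4845/2048 ≈ 2.3657.


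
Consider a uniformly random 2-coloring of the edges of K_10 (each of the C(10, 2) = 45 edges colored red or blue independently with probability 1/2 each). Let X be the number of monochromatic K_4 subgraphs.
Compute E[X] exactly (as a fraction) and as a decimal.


Let X = Σ_S X_S over the C(10, 4) = 210 subsets S of size 4, where X_S = 1 if the K_4 on S is monochromatic.
For a fixed S, the K_4 on S has C(4, 2) = 6 edges. P[all 6 edges red] = (1/2)^6, and likewise for blue, so P[monochromatic] = 2·(1/2)^6 = 2^{1 − 6} = 1/32.
By linearity: E[X] = C(10, 4) · 2^{1 − 6} = 210 · 1/32 = 105/16.
Numerically: E[X] ≈ 6.562.

E[X] = C(10,4)·2^(1−C(4,2)) = 105/16 ≈ 6.562.


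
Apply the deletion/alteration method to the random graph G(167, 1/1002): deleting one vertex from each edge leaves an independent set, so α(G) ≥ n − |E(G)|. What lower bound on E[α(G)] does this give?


E[|E(G)|] = C(167, 2)·p = 13861 · (1/1002) = 83/6.
E[α(G)] ≥ n − E[|E(G)|] = 167 − 83/6 = 919/6.
Numerically: ≈ 153.166667.
(This is only a lower bound; the true E[α(G)] may be larger.)

E[α(G)] ≥ 919/6 ≈ 153.166667.


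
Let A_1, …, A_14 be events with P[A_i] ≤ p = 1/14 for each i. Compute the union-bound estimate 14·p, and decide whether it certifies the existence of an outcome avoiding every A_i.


Union bound: P[∪_{i=1}^{14} A_i] ≤ Σ_i P[A_i] ≤ 14·p = 14·(1/14) = 1.
Numerically: 1 ≈ 1.00000.
Is 1 < 1? NO.
Since the bound 1 is ≥ 1, the union bound is uninformative here; it does NOT by itself certify existence.

14·p = 1 ≈ 1.00000; existence NOT certified by the union bound.


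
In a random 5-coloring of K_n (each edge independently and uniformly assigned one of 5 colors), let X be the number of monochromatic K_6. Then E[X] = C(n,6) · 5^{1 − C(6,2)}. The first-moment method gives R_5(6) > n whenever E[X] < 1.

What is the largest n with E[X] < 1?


We need C(n, 6) · 5^{1 − 15} < 1, i.e. C(n, 6) < 5^{15 − 1} = 6103515625.
Check values of n near the boundary:
  n = 129: C(129, 6) = 5688177600; 5688177600 < 6103515625? YES
  n = 130: C(130, 6) = 5963412000; 5963412000 < 6103515625? YES
  n = 131: C(131, 6) = 6249655776; 6249655776 < 6103515625? NO
  n = 132: C(132, 6) = 6547258432; 6547258432 < 6103515625? NO
The largest n with C(n, 6) < 6103515625 is n = 130 (where E[X] = 47707296/48828125 ≈ 0.9770). Hence R_5(6) > 130, i.e. R_5(6) ≥ 131.

Largest n = 130; hence R_5(6) > 130.


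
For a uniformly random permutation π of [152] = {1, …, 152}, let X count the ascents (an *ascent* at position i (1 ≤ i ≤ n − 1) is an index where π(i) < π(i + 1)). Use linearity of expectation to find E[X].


Write X = Σ X_I over i = 1, …, 151, with X_I the indicator of one ascent.
There are 151 indicators.
For each fixed i, the pair (π(i), π(i+1)) is a uniformly random ordered pair of distinct values from {1, …, 152}; by symmetry P[π(i) < π(i+1)] = 1/2.
By linearity: E[X] = 151 · (1/2) = (152 − 1) · (1/2) = 151/2 ≈ 75.500.

E[X] = 151/2 = 75.500.


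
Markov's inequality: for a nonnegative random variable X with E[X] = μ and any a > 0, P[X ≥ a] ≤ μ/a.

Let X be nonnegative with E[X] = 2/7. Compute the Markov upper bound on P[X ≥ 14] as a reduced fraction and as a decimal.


μ = E[X] = 2/7, a = 14.
Markov: P[X ≥ 14] ≤ μ/a = (2/7)/14 = 1/49.
Numerically: ≈ 0.02041.
(Since a = 14 > μ = 0.28571, the bound 1/49 is < 1 and informative.)

P[X ≥ 14] ≤ 1/49 ≈ 0.02041.


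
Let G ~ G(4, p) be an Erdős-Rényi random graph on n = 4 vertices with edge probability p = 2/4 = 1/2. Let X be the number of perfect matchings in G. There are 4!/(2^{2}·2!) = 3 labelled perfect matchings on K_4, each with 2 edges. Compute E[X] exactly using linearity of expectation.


K_4 has 4!/(2^{2}·2!) = 3 labelled perfect matchings.
For each such perfect matching H, let X_H = 1 if all 2 edges of H are present in G. Then P[X_H = 1] = p^{2} = (1/2)^{2} = 1/4.
Summing the indicators: E[X] = Σ_H E[X_H] = 3 · p^{2} = 3 · 1/4 = 3/4.
Numerically: E[X] ≈ 0.75.

E[X] = 3 · (1/2)^{2} = 3/4 ≈ 0.75.


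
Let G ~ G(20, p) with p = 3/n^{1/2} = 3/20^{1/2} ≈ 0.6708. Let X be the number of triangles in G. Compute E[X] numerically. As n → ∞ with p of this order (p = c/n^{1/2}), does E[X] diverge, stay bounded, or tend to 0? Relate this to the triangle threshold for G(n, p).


Number of potential triangles: C(20, 3) = 1140.
Each occurs with probability p³ ≈ (0.6708)³ ≈ 3.018692e-01.
By linearity: E[X] = C(20, 3)·p³ ≈ 1140 · 3.018692e-01 ≈ 344.1309.
Since α = 1/2 < 1, p = c/n^{1/2} ≫ 1/n is above the triangle threshold p ~ 1/n. Asymptotically E[X] ~ (c³/6)·n^{3(1−α)} = (3³/6)·n^{1.5} → ∞; triangles are abundant w.h.p.

E[X] ≈ 344.1309; in regime p = Θ(1/n^{1/2}) E[X] diverges (above the triangle threshold p ~ 1/n).


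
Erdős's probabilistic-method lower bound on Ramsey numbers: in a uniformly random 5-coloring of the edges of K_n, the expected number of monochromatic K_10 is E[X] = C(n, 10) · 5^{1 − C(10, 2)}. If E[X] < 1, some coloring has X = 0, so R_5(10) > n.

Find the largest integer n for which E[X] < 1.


We need C(n, 10) · 5^{1 − 45} < 1, i.e. C(n, 10) < 5^{45 − 1} = 5684341886080801486968994140625.
Check values of n near the boundary:
  n = 5390: C(5390, 10) = 5655833965919099070255434039753; 5655833965919099070255434039753 < 5684341886080801486968994140625? YES
  n = 5391: C(5391, 10) = 5666344714787188828795213697883; 5666344714787188828795213697883 < 5684341886080801486968994140625? YES
  n = 5392: C(5392, 10) = 5676873040158402483252283957448; 5676873040158402483252283957448 < 5684341886080801486968994140625? YES
  n = 5393: C(5393, 10) = 5687418968154238267170642278008; 5687418968154238267170642278008 < 5684341886080801486968994140625? NO
  n = 5394: C(5394, 10) = 5697982524930156243149785372878; 5697982524930156243149785372878 < 5684341886080801486968994140625? NO
The largest n with C(n, 10) < 5684341886080801486968994140625 is n = 5392 (where E[X] = 5676873040158402483252283957448/5684341886080801486968994140625 ≈ 0.9986861). Hence R_5(10) > 5392, i.e. R_5(10) ≥ 5393.

Largest n = 5392; hence R_5(10) > 5392.


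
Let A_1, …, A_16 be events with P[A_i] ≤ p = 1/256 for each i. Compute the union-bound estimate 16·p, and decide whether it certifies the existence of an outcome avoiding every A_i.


Union bound: P[∪_{i=1}^{16} A_i] ≤ Σ_i P[A_i] ≤ 16·p = 16·(1/256) = 1/16.
Numerically: 1/16 ≈ 0.062500.
Is 1/16 < 1? YES.
Since P[∪ A_i] ≤ 1/16 < 1, the complement has P[∩ A_i^c] ≥ 1 − 1/16 = 15/16 > 0, so some outcome avoids every A_i.

16·p = 1/16 ≈ 0.062500; existence CERTIFIED by the union bound.


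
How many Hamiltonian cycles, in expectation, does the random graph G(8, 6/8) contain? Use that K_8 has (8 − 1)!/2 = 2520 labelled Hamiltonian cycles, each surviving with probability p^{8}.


K_8 has (8 − 1)!/2 = 2520 labelled Hamiltonian cycles.
For each such Hamiltonian cycle H, let X_H = 1 if all 8 edges of H are present in G. Then P[X_H = 1] = p^{8} = (3/4)^{8} = 6561/65536.
Summing the indicators: E[X] = Σ_H E[X_H] = 2520 · p^{8} = 2520 · 6561/65536 = 2066715/8192.
Numerically: E[X] ≈ 252.28.

E[X] = 2520 · (3/4)^{8} = 2066715/8192 ≈ 252.28.


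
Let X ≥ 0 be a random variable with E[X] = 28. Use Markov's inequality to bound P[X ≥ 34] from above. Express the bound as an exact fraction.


μ = E[X] = 28, a = 34.
Markov: P[X ≥ 34] ≤ μ/a = (28)/34 = 14/17.
Numerically: ≈ 0.82353.
(Since a = 34 > μ = 28.00000, the bound 14/17 is < 1 and informative.)

P[X ≥ 34] ≤ 14/17 ≈ 0.82353.


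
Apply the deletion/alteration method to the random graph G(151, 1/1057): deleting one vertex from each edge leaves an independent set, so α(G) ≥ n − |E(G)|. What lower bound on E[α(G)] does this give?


E[|E(G)|] = C(151, 2)·p = 11325 · (1/1057) = 75/7.
E[α(G)] ≥ n − E[|E(G)|] = 151 − 75/7 = 982/7.
Numerically: ≈ 140.286.
(This is only a lower bound; the true E[α(G)] may be larger.)

E[α(G)] ≥ 982/7 ≈ 140.286.


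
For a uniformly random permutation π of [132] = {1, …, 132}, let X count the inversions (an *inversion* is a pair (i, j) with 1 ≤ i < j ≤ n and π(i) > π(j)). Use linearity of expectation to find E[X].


Write X = Σ X_I over the C(132, 2) = 8646 pairs i < j, with X_I the indicator of one inversion.
There are 8646 indicators.
For each fixed pair i < j, the values π(i) and π(j) are two distinct elements of {1, …, 132} in uniformly random order; by symmetry P[π(i) > π(j)] = 1/2.
By linearity: E[X] = 8646 · (1/2) = C(132, 2) · (1/2) = 8646/2 = 4323 ≈ 4323.0000.

E[X] = 4323 = 4323.0000.


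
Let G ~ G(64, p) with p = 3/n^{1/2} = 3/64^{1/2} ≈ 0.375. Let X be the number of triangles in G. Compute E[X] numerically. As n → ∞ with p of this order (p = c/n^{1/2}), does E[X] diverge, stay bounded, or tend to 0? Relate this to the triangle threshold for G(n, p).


Number of potential triangles: C(64, 3) = 41664.
Each occurs with probability p³ ≈ (0.375)³ ≈ 5.27344e-02.
By linearity: E[X] = C(64, 3)·p³ ≈ 41664 · 5.27344e-02 ≈ 2197.125.
Since α = 1/2 < 1, p = c/n^{1/2} ≫ 1/n is above the triangle threshold p ~ 1/n. Asymptotically E[X] ~ (c³/6)·n^{3(1−α)} = (3³/6)·n^{1.5} → ∞; triangles are abundant w.h.p.

E[X] ≈ 2197.125; in regime p = Θ(1/n^{1/2}) E[X] diverges (above the triangle threshold p ~ 1/n).


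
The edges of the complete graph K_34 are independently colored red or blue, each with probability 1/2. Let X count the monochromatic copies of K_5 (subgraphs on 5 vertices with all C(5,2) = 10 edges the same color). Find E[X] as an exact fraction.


Let X = Σ_S X_S over the C(34, 5) = 278256 subsets S of size 5, where X_S = 1 if the K_5 on S is monochromatic.
For a fixed S, the K_5 on S has C(5, 2) = 10 edges. P[all 10 edges red] = (1/2)^10, and likewise for blue, so P[monochromatic] = 2·(1/2)^10 = 2^{1 − 10} = 1/512.
Summing: E[X] = C(34, 5) · 2^{1 − 10} = 278256 · 1/512 = 17391/32.
Numerically: E[X] ≈ 543.4688.

E[X] = C(34,5)·2^(1−C(5,2)) = 17391/32 ≈ 543.4688.


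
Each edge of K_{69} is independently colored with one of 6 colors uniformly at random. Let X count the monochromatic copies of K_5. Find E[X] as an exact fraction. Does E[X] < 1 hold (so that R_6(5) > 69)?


E[X] = C(69, 5) · 6^{1 − 10} = 11238513 · 6^{−9} = 11238513/10077696.
As a reduced fraction: E[X] = 3746171/3359232 ≈ 1.115.
Is E[X] < 1? NO.
Since E[X] ≥ 1, the first-moment bound is inconclusive at n = 69; it does NOT by itself certify R_6(5) > 69.

E[X] = 3746171/3359232 ≈ 1.115; E[X] ≥ 1; first-moment method inconclusive here.


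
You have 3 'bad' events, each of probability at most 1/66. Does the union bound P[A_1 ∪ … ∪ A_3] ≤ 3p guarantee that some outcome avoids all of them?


Union bound: P[∪_{i=1}^{3} A_i] ≤ Σ_i P[A_i] ≤ 3·p = 3·(1/66) = 1/22.
Numerically: 1/22 ≈ 0.045455.
Is 1/22 < 1? YES.
Since P[∪ A_i] ≤ 1/22 < 1, the complement has P[∩ A_i^c] ≥ 1 − 1/22 = 21/22 > 0, so some outcome avoids every A_i.

3·p = 1/22 ≈ 0.045455; existence CERTIFIED by the union bound.


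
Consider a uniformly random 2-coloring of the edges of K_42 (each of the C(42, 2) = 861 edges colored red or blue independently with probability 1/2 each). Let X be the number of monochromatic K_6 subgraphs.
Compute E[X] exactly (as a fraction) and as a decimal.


Let X = Σ_S X_S over the C(42, 6) = 5245786 subsets S of size 6, where X_S = 1 if the K_6 on S is monochromatic.
For a fixed S, the K_6 on S has C(6, 2) = 15 edges. P[all 15 edges red] = (1/2)^15, and likewise for blue, so P[monochromatic] = 2·(1/2)^15 = 2^{1 − 15} = 1/16384.
By linearity: E[X] = C(42, 6) · 2^{1 − 15} = 5245786 · 1/16384 = 2622893/8192.
Numerically: E[X] ≈ 320.177368.

E[X] = C(42,6)·2^(1−C(6,2)) = 2622893/8192 ≈ 320.177368.


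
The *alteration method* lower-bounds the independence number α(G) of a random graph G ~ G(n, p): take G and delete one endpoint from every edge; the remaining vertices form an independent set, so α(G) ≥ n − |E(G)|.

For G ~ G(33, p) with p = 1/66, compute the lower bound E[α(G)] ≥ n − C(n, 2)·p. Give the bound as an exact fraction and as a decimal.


E[|E(G)|] = C(33, 2)·p = 528 · (1/66) = 8.
E[α(G)] ≥ n − E[|E(G)|] = 33 − 8 = 25.
Numerically: ≈ 25.000000.
(This is only a lower bound; the true E[α(G)] may be larger.)

E[α(G)] ≥ 25 ≈ 25.000000.


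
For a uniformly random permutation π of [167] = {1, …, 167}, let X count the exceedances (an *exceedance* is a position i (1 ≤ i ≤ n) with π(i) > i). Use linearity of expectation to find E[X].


Write X = Σ_{i=1}^{167} X_i, where X_i = 1_{π(i) > i}.
For each fixed i, π(i) is uniform over {1, …, 167} (marginal of a uniform permutation), so P[π(i) > i] = (n − i)/n. Summing: Σ_{i=1}^{167} (n − i)/n = (0 + 1 + … + 166)/167 = 167(167 − 1)/(2·167) = (167 − 1)/2.
Hence E[X] = Σ_{i=1}^{167} (167 − i)/167 = 83 ≈ 83.00000.

E[X] = 83 = 83.00000.


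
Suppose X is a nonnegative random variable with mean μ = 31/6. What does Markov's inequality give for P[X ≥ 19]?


μ = E[X] = 31/6, a = 19.
Markov: P[X ≥ 19] ≤ μ/a = (31/6)/19 = 31/114.
Numerically: ≈ 0.2719.
(Since a = 19 > μ = 5.1667, the bound 31/114 is < 1 and informative.)

P[X ≥ 19] ≤ 31/114 ≈ 0.2719.


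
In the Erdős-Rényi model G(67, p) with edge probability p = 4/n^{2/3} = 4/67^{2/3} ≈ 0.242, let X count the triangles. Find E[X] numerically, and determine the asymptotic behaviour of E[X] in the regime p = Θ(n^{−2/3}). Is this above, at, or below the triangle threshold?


Number of potential triangles: C(67, 3) = 47905.
Each occurs with probability p³ ≈ (0.242)³ ≈ 1.42571e-02.
By linearity: E[X] = C(67, 3)·p³ ≈ 47905 · 1.42571e-02 ≈ 682.985.
Since α = 2/3 < 1, p = c/n^{2/3} ≫ 1/n is above the triangle threshold p ~ 1/n. Asymptotically E[X] ~ (c³/6)·n^{3(1−α)} = (4³/6)·n^{1} → ∞; triangles are abundant w.h.p.

E[X] ≈ 682.985; in regime p = Θ(1/n^{2/3}) E[X] diverges (above the triangle threshold p ~ 1/n).


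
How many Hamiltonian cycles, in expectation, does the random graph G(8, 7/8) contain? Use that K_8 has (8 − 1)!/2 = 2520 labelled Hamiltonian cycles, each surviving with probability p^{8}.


K_8 has (8 − 1)!/2 = 2520 labelled Hamiltonian cycles.
For each such Hamiltonian cycle H, let X_H = 1 if all 8 edges of H are present in G. Then P[X_H = 1] = p^{8} = (7/8)^{8} = 5764801/16777216.
Summing the indicators: E[X] = Σ_H E[X_H] = 2520 · p^{8} = 2520 · 5764801/16777216 = 1815912315/2097152.
Numerically: E[X] ≈ 865.89.

E[X] = 2520 · (7/8)^{8} = 1815912315/2097152 ≈ 865.89.


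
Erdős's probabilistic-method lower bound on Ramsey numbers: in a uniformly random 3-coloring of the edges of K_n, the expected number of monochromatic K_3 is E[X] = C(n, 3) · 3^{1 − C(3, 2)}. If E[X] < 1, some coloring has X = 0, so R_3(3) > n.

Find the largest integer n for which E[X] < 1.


We need C(n, 3) · 3^{1 − 3} < 1, i.e. C(n, 3) < 3^{3 − 1} = 9.
Check values of n near the boundary:
  n = 3: C(3, 3) = 1; 1 < 9? YES
  n = 4: C(4, 3) = 4; 4 < 9? YES
  n = 5: C(5, 3) = 10; 10 < 9? NO
  n = 6: C(6, 3) = 20; 20 < 9? NO
The largest n with C(n, 3) < 9 is n = 4 (where E[X] = 4/9 ≈ 0.4444). Hence R_3(3) > 4, i.e. R_3(3) ≥ 5.

Largest n = 4; hence R_3(3) > 4.


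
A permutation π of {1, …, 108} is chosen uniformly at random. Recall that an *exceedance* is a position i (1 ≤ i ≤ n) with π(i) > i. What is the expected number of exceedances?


Write X = Σ_{i=1}^{108} X_i, where X_i = 1_{π(i) > i}.
For each fixed i, π(i) is uniform over {1, …, 108} (marginal of a uniform permutation), so P[π(i) > i] = (n − i)/n. Summing: Σ_{i=1}^{108} (n − i)/n = (0 + 1 + … + 107)/108 = 108(108 − 1)/(2·108) = (108 − 1)/2.
Hence E[X] = Σ_{i=1}^{108} (108 − i)/108 = 107/2 ≈ 53.5000.

E[X] = 107/2 = 53.5000.


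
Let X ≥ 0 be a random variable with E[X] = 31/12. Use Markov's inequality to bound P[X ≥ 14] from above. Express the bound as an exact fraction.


μ = E[X] = 31/12, a = 14.
Markov: P[X ≥ 14] ≤ μ/a = (31/12)/14 = 31/168.
Numerically: ≈ 0.18452.
(Since a = 14 > μ = 2.58333, the bound 31/168 is < 1 and informative.)

P[X ≥ 14] ≤ 31/168 ≈ 0.18452.


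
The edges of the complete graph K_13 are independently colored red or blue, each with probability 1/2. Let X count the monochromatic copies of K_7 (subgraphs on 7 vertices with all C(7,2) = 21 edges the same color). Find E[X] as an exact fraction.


Let X = Σ_S X_S over the C(13, 7) = 1716 subsets S of size 7, where X_S = 1 if the K_7 on S is monochromatic.
For a fixed S, the K_7 on S has C(7, 2) = 21 edges. P[all 21 edges red] = (1/2)^21, and likewise for blue, so P[monochromatic] = 2·(1/2)^21 = 2^{1 − 21} = 1/1048576.
By linearity of expectation: E[X] = C(13, 7) · 2^{1 − 21} = 1716 · 1/1048576 = 429/262144.
Numerically: E[X] ≈ 0.001637.

E[X] = C(13,7)·2^(1−C(7,2)) = 429/262144 ≈ 0.001637.


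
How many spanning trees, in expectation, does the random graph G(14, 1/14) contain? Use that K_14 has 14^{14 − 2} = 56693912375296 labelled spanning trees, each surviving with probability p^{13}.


K_14 has 14^{14 − 2} = 56693912375296 labelled spanning trees.
For each such spanning tree H, let X_H = 1 if all 13 edges of H are present in G. Then P[X_H = 1] = p^{13} = (1/14)^{13} = 1/793714773254144.
Summing the indicators: E[X] = Σ_H E[X_H] = 56693912375296 · p^{13} = 56693912375296 · 1/793714773254144 = 1/14.
Numerically: E[X] ≈ 0.07143.

E[X] = 56693912375296 · (1/14)^{13} = 1/14 ≈ 0.07143.


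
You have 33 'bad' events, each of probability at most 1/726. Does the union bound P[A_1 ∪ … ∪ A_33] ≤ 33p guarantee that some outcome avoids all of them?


Union bound: P[∪_{i=1}^{33} A_i] ≤ Σ_i P[A_i] ≤ 33·p = 33·(1/726) = 1/22.
Numerically: 1/22 ≈ 0.045.
Is 1/22 < 1? YES.
Since P[∪ A_i] ≤ 1/22 < 1, the complement has P[∩ A_i^c] ≥ 1 − 1/22 = 21/22 > 0, so some outcome avoids every A_i.

33·p = 1/22 ≈ 0.045; existence CERTIFIED by the union bound.


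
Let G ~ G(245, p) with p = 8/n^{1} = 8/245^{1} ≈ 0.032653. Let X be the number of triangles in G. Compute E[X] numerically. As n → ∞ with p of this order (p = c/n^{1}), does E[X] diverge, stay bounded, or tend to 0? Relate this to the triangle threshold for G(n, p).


Number of potential triangles: C(245, 3) = 2421090.
Each occurs with probability p³ ≈ (0.032653)³ ≈ 3.4815426e-05.
By linearity: E[X] = C(245, 3)·p³ ≈ 2421090 · 3.4815426e-05 ≈ 84.29128.
Here α = 1, so p = 8/n is exactly at the triangle threshold p ~ 1/n. Asymptotically E[X] → c³/6 = 8³/6 = 256/3 ≈ 85.33333, a bounded constant. In this regime the triangle count is asymptotically Poisson(c³/6).

E[X] ≈ 84.29128; in regime p = Θ(1/n^{1}) E[X] stays bounded (at the triangle threshold p ~ 1/n).


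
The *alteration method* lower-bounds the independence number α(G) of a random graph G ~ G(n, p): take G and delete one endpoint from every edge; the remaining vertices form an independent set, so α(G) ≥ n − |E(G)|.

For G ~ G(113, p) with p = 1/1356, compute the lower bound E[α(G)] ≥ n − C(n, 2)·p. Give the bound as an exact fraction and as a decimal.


E[|E(G)|] = C(113, 2)·p = 6328 · (1/1356) = 14/3.
E[α(G)] ≥ n − E[|E(G)|] = 113 − 14/3 = 325/3.
Numerically: ≈ 108.3333.
(This is only a lower bound; the true E[α(G)] may be larger.)

E[α(G)] ≥ 325/3 ≈ 108.3333.


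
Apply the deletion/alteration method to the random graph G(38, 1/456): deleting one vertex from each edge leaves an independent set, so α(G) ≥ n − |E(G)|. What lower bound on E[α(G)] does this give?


E[|E(G)|] = C(38, 2)·p = 703 · (1/456) = 37/24.
E[α(G)] ≥ n − E[|E(G)|] = 38 − 37/24 = 875/24.
Numerically: ≈ 36.4583.
(This is only a lower bound; the true E[α(G)] may be larger.)

E[α(G)] ≥ 875/24 ≈ 36.4583.


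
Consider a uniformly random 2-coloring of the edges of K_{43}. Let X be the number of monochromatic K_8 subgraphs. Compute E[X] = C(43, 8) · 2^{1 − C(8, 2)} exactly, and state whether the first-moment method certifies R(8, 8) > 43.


E[X] = C(43, 8) · 2^{1 − 28} = 145008513 · 2^{−27} = 145008513/134217728.
As a reduced fraction: E[X] = 145008513/134217728 ≈ 1.080.
Is E[X] < 1? NO.
Since E[X] ≥ 1, the first-moment bound is inconclusive at n = 43; it does NOT by itself certify R(8, 8) > 43.

E[X] = 145008513/134217728 ≈ 1.080; E[X] ≥ 1; first-moment method inconclusive here.


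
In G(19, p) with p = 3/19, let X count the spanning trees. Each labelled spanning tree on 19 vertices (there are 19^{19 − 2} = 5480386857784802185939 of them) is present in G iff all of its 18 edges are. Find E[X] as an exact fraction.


K_19 has 19^{19 − 2} = 5480386857784802185939 labelled spanning trees.
For each such spanning tree H, let X_H = 1 if all 18 edges of H are present in G. Then P[X_H = 1] = p^{18} = (3/19)^{18} = 387420489/104127350297911241532841.
Summing the indicators: E[X] = Σ_H E[X_H] = 5480386857784802185939 · p^{18} = 5480386857784802185939 · 387420489/104127350297911241532841 = 387420489/19.
Numerically: E[X] ≈ 2.039e+07.

E[X] = 5480386857784802185939 · (3/19)^{18} = 387420489/19 ≈ 2.039e+07.


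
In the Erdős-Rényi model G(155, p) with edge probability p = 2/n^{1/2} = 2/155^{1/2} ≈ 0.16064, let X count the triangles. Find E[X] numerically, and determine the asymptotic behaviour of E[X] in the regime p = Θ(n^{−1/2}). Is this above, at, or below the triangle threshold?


Number of potential triangles: C(155, 3) = 608685.
Each occurs with probability p³ ≈ (0.16064)³ ≈ 4.1456481e-03.
By linearity: E[X] = C(155, 3)·p³ ≈ 608685 · 4.1456481e-03 ≈ 2523.39384.
Since α = 1/2 < 1, p = c/n^{1/2} ≫ 1/n is above the triangle threshold p ~ 1/n. Asymptotically E[X] ~ (c³/6)·n^{3(1−α)} = (2³/6)·n^{1.5} → ∞; triangles are abundant w.h.p.

E[X] ≈ 2523.39384; in regime p = Θ(1/n^{1/2}) E[X] diverges (above the triangle threshold p ~ 1/n).


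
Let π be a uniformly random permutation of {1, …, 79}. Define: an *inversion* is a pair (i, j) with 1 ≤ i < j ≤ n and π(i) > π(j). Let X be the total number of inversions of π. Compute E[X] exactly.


Write X = Σ X_I over the C(79, 2) = 3081 pairs i < j, with X_I the indicator of one inversion.
There are 3081 indicators.
For each fixed pair i < j, the values π(i) and π(j) are two distinct elements of {1, …, 79} in uniformly random order; by symmetry P[π(i) > π(j)] = 1/2.
By linearity: E[X] = 3081 · (1/2) = C(79, 2) · (1/2) = 3081/2 = 3081/2 ≈ 1540.50000.

E[X] = 3081/2 = 1540.50000.


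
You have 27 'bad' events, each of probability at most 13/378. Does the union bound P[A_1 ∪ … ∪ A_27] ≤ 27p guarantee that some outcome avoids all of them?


Union bound: P[∪_{i=1}^{27} A_i] ≤ Σ_i P[A_i] ≤ 27·p = 27·(13/378) = 13/14.
Numerically: 13/14 ≈ 0.929.
Is 13/14 < 1? YES.
Since P[∪ A_i] ≤ 13/14 < 1, the complement has P[∩ A_i^c] ≥ 1 − 13/14 = 1/14 > 0, so some outcome avoids every A_i.

27·p = 13/14 ≈ 0.929; existence CERTIFIED by the union bound.


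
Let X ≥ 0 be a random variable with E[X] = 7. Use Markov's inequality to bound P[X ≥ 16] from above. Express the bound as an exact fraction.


μ = E[X] = 7, a = 16.
Markov: P[X ≥ 16] ≤ μ/a = (7)/16 = 7/16.
Numerically: ≈ 0.438.
(Since a = 16 > μ = 7.000, the bound 7/16 is < 1 and informative.)

P[X ≥ 16] ≤ 7/16 ≈ 0.438.


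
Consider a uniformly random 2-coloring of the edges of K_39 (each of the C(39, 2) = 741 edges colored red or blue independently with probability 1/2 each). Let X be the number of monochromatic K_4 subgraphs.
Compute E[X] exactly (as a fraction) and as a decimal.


Let X = Σ_S X_S over the C(39, 4) = 82251 subsets S of size 4, where X_S = 1 if the K_4 on S is monochromatic.
For a fixed S, the K_4 on S has C(4, 2) = 6 edges. P[all 6 edges red] = (1/2)^6, and likewise for blue, so P[monochromatic] = 2·(1/2)^6 = 2^{1 − 6} = 1/32.
Summing: E[X] = C(39, 4) · 2^{1 − 6} = 82251 · 1/32 = 82251/32.
Numerically: E[X] ≈ 2570.3438.

E[X] = C(39,4)·2^(1−C(4,2)) = 82251/32 ≈ 2570.3438.


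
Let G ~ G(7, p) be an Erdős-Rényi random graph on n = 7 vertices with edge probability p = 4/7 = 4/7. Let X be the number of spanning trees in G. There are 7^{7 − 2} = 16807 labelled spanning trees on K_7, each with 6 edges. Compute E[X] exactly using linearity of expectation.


K_7 has 7^{7 − 2} = 16807 labelled spanning trees.
For each such spanning tree H, let X_H = 1 if all 6 edges of H are present in G. Then P[X_H = 1] = p^{6} = (4/7)^{6} = 4096/117649.
Summing the indicators: E[X] = Σ_H E[X_H] = 16807 · p^{6} = 16807 · 4096/117649 = 4096/7.
Numerically: E[X] ≈ 585.14.

E[X] = 16807 · (4/7)^{6} = 4096/7 ≈ 585.14.


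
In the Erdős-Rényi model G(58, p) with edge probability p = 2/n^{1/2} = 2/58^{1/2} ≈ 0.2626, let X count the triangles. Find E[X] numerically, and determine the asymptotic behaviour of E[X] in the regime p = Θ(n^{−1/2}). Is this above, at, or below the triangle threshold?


Number of potential triangles: C(58, 3) = 30856.
Each occurs with probability p³ ≈ (0.2626)³ ≈ 1.811123e-02.
By linearity: E[X] = C(58, 3)·p³ ≈ 30856 · 1.811123e-02 ≈ 558.8402.
Since α = 1/2 < 1, p = c/n^{1/2} ≫ 1/n is above the triangle threshold p ~ 1/n. Asymptotically E[X] ~ (c³/6)·n^{3(1−α)} = (2³/6)·n^{1.5} → ∞; triangles are abundant w.h.p.

E[X] ≈ 558.8402; in regime p = Θ(1/n^{1/2}) E[X] diverges (above the triangle threshold p ~ 1/n).


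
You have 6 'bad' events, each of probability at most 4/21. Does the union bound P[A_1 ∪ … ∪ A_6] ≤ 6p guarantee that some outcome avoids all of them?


Union bound: P[∪_{i=1}^{6} A_i] ≤ Σ_i P[A_i] ≤ 6·p = 6·(4/21) = 8/7.
Numerically: 8/7 ≈ 1.1428571.
Is 8/7 < 1? NO.
Since the bound 8/7 is ≥ 1, the union bound is uninformative here; it does NOT by itself certify existence.

6·p = 8/7 ≈ 1.1428571; existence NOT certified by the union bound.


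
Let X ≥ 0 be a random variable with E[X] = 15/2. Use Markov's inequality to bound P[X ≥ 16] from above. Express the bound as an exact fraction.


μ = E[X] = 15/2, a = 16.
Markov: P[X ≥ 16] ≤ μ/a = (15/2)/16 = 15/32.
Numerically: ≈ 0.4688.
(Since a = 16 > μ = 7.5000, the bound 15/32 is < 1 and informative.)

P[X ≥ 16] ≤ 15/32 ≈ 0.4688.


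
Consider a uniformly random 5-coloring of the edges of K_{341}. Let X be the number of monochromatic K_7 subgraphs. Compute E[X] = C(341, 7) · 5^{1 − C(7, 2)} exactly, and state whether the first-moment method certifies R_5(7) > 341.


E[X] = C(341, 7) · 5^{1 − 21} = 99984606876440 · 5^{−20} = 99984606876440/95367431640625.
As a reduced fraction: E[X] = 19996921375288/19073486328125 ≈ 1.0484.
Is E[X] < 1? NO.
Since E[X] ≥ 1, the first-moment bound is inconclusive at n = 341; it does NOT by itself certify R_5(7) > 341.

E[X] = 19996921375288/19073486328125 ≈ 1.0484; E[X] ≥ 1; first-moment method inconclusive here.


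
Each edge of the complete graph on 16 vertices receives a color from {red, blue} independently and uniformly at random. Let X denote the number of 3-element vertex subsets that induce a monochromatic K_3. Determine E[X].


Let X = Σ_S X_S over the C(16, 3) = 560 subsets S of size 3, where X_S = 1 if the K_3 on S is monochromatic.
For a fixed S, the K_3 on S has C(3, 2) = 3 edges. P[all 3 edges red] = (1/2)^3, and likewise for blue, so P[monochromatic] = 2·(1/2)^3 = 2^{1 − 3} = 1/4.
Summing: E[X] = C(16, 3) · 2^{1 − 3} = 560 · 1/4 = 140.
Numerically: E[X] ≈ 140.00000.

E[X] = C(16,3)·2^(1−C(3,2)) = 140 ≈ 140.00000.


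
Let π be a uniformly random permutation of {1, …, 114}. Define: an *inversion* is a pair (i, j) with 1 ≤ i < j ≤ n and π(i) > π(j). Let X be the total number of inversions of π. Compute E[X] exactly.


Write X = Σ X_I over the C(114, 2) = 6441 pairs i < j, with X_I the indicator of one inversion.
There are 6441 indicators.
For each fixed pair i < j, the values π(i) and π(j) are two distinct elements of {1, …, 114} in uniformly random order; by symmetry P[π(i) > π(j)] = 1/2.
By linearity: E[X] = 6441 · (1/2) = C(114, 2) · (1/2) = 6441/2 = 6441/2 ≈ 3220.500.

E[X] = 6441/2 = 3220.500.


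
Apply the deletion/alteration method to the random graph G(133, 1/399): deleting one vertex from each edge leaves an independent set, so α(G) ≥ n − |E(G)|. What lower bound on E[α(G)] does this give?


E[|E(G)|] = C(133, 2)·p = 8778 · (1/399) = 22.
E[α(G)] ≥ n − E[|E(G)|] = 133 − 22 = 111.
Numerically: ≈ 111.00000.
(This is only a lower bound; the true E[α(G)] may be larger.)

E[α(G)] ≥ 111 ≈ 111.00000.


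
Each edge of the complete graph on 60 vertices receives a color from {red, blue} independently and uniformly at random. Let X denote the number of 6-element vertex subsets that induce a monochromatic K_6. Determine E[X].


Let X = Σ_S X_S over the C(60, 6) = 50063860 subsets S of size 6, where X_S = 1 if the K_6 on S is monochromatic.
For a fixed S, the K_6 on S has C(6, 2) = 15 edges. P[all 15 edges red] = (1/2)^15, and likewise for blue, so P[monochromatic] = 2·(1/2)^15 = 2^{1 − 15} = 1/16384.
By linearity of expectation: E[X] = C(60, 6) · 2^{1 − 15} = 50063860 · 1/16384 = 12515965/4096.
Numerically: E[X] ≈ 3055.655518.

E[X] = C(60,6)·2^(1−C(6,2)) = 12515965/4096 ≈ 3055.655518.
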